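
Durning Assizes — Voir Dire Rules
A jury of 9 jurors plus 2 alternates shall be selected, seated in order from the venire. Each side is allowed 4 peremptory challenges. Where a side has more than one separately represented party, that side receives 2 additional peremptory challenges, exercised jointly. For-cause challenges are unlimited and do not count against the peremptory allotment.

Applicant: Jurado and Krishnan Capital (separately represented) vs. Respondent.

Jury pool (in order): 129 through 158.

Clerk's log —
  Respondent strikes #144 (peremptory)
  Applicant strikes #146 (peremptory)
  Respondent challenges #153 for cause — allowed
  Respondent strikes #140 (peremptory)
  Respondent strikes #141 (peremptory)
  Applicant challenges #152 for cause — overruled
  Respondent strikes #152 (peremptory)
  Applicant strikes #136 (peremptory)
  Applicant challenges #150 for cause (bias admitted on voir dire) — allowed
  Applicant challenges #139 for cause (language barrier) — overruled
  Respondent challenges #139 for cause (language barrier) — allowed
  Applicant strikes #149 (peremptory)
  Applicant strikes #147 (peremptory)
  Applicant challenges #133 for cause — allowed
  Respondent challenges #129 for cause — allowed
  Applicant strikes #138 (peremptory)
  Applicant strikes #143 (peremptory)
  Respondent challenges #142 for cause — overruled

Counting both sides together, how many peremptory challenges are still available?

Applicant allotment: 4 base + 2 multi-party = 6. Respondent allotment: 4.
Applicant peremptories used: #146, #136, #149, #147, #138, #143 — 6 (for-cause on #152, #150, #139, #133 don't count).
Respondent peremptories used: #144, #140, #141, #152 — 4 (for-cause on #153, #139, #129, #142 don't count).
Remaining: (6 − 6) + (4 − 4) = 0.

0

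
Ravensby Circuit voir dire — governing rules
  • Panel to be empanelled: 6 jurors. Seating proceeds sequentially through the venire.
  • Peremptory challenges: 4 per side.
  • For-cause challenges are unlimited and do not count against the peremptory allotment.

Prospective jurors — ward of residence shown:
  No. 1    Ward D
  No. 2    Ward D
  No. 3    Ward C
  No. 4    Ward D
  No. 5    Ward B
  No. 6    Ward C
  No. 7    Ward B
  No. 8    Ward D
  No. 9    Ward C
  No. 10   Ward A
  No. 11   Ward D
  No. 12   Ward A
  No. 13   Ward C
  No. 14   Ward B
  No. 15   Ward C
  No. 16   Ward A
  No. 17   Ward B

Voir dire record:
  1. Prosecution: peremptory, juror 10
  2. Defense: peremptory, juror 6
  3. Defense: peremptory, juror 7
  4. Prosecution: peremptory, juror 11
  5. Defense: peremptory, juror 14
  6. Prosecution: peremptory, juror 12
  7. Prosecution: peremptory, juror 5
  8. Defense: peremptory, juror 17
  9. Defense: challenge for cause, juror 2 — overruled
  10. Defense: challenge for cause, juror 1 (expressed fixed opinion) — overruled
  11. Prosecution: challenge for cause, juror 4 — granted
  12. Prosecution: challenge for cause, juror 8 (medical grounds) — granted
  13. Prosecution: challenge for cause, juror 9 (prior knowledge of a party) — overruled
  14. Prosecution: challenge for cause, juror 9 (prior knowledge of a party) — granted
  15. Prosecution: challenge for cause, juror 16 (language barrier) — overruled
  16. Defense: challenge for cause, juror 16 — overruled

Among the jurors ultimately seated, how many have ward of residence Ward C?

3

Removed: #4, #5, #6, #7, #8, #9, #10, #11, #12, #14, #17.
Seated jurors 1–6: #1, #2, #3, #13, #15, #16.
Of those, in Ward C: #3, #13, #15 → 3.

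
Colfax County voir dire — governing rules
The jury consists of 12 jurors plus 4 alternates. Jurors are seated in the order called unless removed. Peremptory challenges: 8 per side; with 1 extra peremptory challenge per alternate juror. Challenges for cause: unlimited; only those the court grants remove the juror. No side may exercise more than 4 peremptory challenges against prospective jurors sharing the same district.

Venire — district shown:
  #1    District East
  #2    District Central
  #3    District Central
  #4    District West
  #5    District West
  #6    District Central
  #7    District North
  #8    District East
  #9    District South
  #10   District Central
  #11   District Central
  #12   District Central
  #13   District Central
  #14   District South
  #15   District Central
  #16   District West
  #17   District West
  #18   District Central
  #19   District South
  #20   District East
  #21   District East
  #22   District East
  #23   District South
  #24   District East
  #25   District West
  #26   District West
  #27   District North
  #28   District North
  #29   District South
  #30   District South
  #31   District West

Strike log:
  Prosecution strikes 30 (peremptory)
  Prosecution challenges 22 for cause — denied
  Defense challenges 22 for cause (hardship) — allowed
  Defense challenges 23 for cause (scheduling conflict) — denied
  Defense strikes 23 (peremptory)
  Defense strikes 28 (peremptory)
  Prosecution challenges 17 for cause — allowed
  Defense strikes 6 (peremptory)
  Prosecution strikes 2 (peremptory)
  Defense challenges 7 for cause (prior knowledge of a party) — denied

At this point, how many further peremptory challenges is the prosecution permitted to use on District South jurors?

3

Prosecution peremptories so far: #30, #2 — 2 of 12 used, 10 left overall.
Against District South: #30 — 1 used; per-district cap 4 leaves 3.
Binding limit: min(10, 3) = 3.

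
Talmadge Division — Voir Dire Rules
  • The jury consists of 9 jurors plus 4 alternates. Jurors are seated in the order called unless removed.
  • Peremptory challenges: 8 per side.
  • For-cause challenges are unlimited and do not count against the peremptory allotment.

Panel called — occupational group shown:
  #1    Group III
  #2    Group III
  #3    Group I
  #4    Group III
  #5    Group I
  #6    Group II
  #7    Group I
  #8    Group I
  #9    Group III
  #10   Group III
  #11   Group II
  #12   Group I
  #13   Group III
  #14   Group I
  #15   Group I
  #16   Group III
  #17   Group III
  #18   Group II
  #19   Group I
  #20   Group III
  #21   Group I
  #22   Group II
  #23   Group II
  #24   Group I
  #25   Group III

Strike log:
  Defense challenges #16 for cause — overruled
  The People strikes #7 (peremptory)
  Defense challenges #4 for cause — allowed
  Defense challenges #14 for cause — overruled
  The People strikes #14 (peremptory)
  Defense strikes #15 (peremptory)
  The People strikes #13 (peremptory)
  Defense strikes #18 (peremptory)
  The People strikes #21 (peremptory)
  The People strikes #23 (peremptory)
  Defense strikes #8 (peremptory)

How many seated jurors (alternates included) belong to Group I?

Removed: #4, #7, #8, #13, #14, #15, #18, #21, #23.
Seated (13 incl. alternates): #1, #2, #3, #5, #6, #9, #10, #11, #12, #16, #17, #19, #20.
Of those, in Group I: #3, #5, #12, #19 → 4.

4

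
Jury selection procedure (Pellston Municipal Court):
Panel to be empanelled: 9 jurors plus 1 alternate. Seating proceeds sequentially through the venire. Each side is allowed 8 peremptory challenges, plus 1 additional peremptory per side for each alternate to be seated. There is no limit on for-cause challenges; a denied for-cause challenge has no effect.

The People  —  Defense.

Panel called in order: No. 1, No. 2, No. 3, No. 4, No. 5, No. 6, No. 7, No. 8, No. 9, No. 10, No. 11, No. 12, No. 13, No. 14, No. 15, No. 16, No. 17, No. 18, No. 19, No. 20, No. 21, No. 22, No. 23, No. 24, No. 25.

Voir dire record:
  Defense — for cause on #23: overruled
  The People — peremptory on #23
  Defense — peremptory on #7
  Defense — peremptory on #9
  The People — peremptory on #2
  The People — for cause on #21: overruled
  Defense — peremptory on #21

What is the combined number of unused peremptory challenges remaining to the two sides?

13

The People allotment: 8 base + 1 × 1 alternate = 9. Defense allotment: 8 base + 1 × 1 alternate = 9.
The People peremptories used: #23, #2 — 2 (the for-cause on #21 doesn't count).
Defense peremptories used: #7, #9, #21 — 3 (the for-cause on #23 doesn't count).
Remaining: (9 − 2) + (9 − 3) = 13.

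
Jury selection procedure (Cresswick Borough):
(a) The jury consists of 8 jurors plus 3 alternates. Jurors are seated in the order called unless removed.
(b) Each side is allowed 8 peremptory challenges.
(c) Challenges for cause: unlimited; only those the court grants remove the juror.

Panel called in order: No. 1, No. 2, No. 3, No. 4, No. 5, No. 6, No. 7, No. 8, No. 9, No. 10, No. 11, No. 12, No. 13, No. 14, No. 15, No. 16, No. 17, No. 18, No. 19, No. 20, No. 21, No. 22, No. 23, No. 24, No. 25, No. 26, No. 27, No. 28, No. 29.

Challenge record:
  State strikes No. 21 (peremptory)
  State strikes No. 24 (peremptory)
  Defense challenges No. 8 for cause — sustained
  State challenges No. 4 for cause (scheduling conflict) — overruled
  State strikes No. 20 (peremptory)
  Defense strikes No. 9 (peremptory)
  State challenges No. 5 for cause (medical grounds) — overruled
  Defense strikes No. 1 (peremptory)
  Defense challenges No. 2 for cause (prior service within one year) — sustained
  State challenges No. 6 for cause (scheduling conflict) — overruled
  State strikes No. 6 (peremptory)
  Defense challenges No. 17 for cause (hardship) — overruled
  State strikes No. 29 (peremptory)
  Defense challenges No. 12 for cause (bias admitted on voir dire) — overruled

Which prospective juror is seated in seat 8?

13

Removed: #1, #2, #6, #8, #9, #20, #21, #24, #29. (#4, #5, #12, #17 stay — for-cause denied.)
Seating in order: seats 1–8 → #3, #4, #5, #7, #10, #11, #12, #13; alternates → #14, #15, #16.
So seat 8 is #13.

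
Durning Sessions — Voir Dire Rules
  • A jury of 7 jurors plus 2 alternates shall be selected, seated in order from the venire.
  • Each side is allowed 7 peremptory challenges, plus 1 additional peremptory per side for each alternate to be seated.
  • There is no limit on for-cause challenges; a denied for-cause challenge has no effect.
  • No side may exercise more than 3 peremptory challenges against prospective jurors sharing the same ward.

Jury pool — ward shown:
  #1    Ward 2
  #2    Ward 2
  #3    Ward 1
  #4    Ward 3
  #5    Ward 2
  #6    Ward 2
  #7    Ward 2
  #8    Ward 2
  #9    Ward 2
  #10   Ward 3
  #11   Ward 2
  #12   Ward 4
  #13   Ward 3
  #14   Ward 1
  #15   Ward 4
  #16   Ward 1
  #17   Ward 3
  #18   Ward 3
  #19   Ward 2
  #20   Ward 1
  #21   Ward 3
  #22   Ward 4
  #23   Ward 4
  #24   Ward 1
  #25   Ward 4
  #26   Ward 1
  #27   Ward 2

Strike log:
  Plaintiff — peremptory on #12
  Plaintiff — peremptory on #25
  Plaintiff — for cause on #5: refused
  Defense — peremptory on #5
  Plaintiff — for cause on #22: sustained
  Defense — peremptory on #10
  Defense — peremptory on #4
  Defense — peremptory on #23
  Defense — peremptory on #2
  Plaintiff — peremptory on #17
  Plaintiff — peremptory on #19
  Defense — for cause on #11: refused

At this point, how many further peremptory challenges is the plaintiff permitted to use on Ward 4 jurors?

Plaintiff peremptories so far: #12, #25, #17, #19 — 4 of 9 used, 5 left overall.
Against Ward 4: #12, #25 — 2 used; per-ward cap 3 leaves 1.
Binding limit: min(5, 1) = 1.

1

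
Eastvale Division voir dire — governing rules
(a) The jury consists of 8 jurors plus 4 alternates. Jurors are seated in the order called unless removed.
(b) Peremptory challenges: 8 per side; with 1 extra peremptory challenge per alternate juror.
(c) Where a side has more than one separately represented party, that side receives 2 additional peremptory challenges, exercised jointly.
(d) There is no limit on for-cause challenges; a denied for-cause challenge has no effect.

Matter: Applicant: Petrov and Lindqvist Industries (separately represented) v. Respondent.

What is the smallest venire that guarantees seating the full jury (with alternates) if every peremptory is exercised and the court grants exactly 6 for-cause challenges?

44

Seats to fill: 8 + 4 alternates = 12.
Peremptories — Applicant: 8 + 1×4 + 2 = 14; Respondent: 8 + 1×4 = 12; total 26.
For-cause removals: 6.
Minimum venire: 12 + 26 + 6 = 44.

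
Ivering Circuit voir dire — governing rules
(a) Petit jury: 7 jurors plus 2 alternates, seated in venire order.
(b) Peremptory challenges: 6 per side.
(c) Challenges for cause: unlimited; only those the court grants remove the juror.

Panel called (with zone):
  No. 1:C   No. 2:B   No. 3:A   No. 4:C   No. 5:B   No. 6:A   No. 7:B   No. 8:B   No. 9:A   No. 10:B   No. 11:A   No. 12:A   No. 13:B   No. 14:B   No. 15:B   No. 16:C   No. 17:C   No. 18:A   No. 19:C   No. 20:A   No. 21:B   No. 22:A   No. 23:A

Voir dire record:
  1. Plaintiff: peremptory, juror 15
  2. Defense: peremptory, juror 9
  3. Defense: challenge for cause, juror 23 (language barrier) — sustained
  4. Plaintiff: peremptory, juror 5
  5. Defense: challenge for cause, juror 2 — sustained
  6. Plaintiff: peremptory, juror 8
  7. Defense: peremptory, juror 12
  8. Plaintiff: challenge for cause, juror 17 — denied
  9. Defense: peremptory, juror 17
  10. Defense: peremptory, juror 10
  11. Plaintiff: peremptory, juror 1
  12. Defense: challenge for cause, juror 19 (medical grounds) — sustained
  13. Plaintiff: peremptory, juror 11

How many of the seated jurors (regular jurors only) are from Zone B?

3

Removed: #1, #2, #5, #8, #9, #10, #11, #12, #15, #17, #19, #23.
Seated jurors 1–7: #3, #4, #6, #7, #13, #14, #16 (alternates #18, #20 not counted).
Of those, in Zone B: #7, #13, #14 → 3.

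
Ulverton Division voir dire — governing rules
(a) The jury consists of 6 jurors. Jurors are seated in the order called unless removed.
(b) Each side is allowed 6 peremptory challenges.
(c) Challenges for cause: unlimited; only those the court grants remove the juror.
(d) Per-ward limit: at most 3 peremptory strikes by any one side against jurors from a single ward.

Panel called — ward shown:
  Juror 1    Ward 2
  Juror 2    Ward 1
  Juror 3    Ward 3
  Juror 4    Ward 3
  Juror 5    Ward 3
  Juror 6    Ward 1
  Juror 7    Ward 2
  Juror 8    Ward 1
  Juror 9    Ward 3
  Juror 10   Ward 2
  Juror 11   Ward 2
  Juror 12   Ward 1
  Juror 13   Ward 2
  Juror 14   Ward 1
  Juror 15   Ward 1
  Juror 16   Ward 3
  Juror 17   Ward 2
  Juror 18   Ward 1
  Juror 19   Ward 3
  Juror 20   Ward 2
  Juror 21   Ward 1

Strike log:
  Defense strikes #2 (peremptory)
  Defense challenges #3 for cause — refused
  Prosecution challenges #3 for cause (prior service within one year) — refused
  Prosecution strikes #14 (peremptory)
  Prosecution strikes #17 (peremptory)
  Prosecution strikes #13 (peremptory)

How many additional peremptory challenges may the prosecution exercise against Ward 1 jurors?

Prosecution peremptories so far: #14, #17, #13 — 3 of 6 used, 3 left overall.
Against Ward 1: #14 — 1 used; per-ward cap 3 leaves 2.
Binding limit: min(3, 2) = 2.

2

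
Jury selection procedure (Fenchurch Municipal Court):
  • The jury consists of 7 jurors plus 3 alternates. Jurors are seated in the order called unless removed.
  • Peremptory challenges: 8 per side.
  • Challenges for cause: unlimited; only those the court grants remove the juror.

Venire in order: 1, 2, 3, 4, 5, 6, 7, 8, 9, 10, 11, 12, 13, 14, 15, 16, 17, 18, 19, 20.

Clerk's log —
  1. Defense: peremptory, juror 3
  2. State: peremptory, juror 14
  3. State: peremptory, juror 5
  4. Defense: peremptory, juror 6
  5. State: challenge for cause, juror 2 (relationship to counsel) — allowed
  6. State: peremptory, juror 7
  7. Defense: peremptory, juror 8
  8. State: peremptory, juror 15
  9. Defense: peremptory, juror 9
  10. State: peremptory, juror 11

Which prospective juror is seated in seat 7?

17

Removed: #2, #3, #5, #6, #7, #8, #9, #11, #14, #15.
Filling seats in venire order through position 7: #1, #4, #10, #12, #13, #16, #17.
So seat 7 is #17.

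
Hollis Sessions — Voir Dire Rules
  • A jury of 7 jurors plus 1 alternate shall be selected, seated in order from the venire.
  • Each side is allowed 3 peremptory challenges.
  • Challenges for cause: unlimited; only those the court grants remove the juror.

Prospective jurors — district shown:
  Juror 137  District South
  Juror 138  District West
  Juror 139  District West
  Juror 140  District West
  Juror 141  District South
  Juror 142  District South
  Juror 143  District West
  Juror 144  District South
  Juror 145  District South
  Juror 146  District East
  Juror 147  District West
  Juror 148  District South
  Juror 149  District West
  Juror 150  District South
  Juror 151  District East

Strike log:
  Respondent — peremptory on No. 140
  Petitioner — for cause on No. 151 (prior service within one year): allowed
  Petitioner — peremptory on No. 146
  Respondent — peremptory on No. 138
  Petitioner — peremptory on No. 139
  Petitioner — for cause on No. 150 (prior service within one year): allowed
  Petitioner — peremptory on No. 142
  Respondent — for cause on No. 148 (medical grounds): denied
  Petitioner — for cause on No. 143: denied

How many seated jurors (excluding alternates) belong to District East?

Removed: #138, #139, #140, #142, #146, #150, #151.
Seated jurors 1–7: #137, #141, #143, #144, #145, #147, #148 (alternates #149 not counted).
None of those are in District East → 0.

0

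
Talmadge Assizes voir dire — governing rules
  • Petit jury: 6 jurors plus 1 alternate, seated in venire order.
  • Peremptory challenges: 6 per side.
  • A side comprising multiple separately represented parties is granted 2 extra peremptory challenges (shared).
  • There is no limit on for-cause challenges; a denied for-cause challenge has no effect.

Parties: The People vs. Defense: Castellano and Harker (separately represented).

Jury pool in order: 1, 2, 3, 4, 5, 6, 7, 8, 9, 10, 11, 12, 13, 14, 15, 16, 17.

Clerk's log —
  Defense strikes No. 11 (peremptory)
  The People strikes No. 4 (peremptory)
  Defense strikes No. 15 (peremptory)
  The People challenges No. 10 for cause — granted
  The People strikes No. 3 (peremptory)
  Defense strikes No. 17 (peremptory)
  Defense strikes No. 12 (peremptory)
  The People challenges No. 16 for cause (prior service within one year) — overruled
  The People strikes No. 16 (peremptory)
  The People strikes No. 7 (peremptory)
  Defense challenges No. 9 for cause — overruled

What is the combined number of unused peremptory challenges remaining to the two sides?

6

The People allotment: 6. Defense allotment: 6 base + 2 multi-party = 8.
The People peremptories used: #4, #3, #16, #7 — 4 (for-cause on #10, #16 don't count).
Defense peremptories used: #11, #15, #17, #12 — 4 (the for-cause on #9 doesn't count).
Remaining: (6 − 4) + (8 − 4) = 6.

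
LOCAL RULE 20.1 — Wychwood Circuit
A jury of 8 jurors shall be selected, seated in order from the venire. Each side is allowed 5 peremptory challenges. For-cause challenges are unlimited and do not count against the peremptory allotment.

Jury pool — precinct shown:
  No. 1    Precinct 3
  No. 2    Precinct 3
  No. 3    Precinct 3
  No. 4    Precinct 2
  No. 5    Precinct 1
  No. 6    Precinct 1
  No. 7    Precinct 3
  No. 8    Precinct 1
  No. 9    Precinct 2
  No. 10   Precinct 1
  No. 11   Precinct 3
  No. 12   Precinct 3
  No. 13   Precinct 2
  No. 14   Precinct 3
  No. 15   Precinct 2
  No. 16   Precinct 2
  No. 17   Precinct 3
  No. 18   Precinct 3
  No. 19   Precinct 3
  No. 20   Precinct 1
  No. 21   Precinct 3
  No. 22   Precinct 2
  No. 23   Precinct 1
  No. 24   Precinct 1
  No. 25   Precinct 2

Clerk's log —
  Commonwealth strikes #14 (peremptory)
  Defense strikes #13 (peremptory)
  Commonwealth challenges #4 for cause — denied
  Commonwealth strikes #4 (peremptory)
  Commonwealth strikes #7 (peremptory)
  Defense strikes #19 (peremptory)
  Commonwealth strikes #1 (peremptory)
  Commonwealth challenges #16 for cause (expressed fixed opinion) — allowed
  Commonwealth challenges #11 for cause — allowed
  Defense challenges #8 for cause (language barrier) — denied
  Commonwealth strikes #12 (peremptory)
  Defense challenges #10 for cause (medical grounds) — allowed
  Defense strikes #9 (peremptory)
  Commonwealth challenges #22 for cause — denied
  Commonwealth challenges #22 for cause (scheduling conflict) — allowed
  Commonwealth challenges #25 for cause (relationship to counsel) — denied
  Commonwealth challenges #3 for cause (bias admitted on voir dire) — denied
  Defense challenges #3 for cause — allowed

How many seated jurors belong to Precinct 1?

4

Removed: #1, #3, #4, #7, #9, #10, #11, #12, #13, #14, #16, #19, #22.
Seated jurors 1–8: #2, #5, #6, #8, #15, #17, #18, #20.
Of those, in Precinct 1: #5, #6, #8, #20 → 4.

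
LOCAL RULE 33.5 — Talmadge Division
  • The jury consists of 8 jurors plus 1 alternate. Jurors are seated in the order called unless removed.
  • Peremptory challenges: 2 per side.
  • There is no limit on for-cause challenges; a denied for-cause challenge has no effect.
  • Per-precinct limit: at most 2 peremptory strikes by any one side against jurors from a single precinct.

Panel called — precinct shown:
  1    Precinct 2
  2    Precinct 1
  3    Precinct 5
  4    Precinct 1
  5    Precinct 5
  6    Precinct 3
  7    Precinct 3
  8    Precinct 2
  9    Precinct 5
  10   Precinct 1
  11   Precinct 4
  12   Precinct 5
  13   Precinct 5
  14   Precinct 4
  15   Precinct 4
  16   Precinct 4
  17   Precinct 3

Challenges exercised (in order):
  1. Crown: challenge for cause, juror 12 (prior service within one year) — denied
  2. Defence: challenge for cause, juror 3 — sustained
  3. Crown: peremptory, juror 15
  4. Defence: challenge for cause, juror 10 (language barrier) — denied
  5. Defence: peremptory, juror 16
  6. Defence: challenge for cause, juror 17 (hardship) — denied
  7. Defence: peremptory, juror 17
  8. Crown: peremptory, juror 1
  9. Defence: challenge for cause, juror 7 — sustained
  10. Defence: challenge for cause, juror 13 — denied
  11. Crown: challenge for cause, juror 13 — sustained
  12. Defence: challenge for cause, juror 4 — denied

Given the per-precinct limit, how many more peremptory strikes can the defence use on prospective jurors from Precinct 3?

0

Defence peremptories so far: #16, #17 — 2 of 2 used, 0 left overall.
Against Precinct 3: #17 — 1 used; per-precinct cap 2 leaves 1.
Binding limit: min(0, 1) = 0.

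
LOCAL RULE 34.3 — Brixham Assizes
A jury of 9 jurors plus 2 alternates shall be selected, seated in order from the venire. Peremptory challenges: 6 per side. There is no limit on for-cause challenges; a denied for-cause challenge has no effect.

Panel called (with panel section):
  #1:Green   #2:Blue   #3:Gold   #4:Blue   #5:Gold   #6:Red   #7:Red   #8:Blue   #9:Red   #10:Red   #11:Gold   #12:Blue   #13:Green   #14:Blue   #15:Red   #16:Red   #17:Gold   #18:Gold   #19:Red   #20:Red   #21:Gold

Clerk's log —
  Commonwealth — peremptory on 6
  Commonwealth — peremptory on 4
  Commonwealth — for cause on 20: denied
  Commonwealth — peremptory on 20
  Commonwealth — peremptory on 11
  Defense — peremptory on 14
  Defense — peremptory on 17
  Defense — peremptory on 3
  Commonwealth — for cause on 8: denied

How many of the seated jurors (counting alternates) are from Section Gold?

1

Removed: #3, #4, #6, #11, #14, #17, #20.
Seated (11 incl. alternates): #1, #2, #5, #7, #8, #9, #10, #12, #13, #15, #16.
Of those, in Section Gold: #5 → 1.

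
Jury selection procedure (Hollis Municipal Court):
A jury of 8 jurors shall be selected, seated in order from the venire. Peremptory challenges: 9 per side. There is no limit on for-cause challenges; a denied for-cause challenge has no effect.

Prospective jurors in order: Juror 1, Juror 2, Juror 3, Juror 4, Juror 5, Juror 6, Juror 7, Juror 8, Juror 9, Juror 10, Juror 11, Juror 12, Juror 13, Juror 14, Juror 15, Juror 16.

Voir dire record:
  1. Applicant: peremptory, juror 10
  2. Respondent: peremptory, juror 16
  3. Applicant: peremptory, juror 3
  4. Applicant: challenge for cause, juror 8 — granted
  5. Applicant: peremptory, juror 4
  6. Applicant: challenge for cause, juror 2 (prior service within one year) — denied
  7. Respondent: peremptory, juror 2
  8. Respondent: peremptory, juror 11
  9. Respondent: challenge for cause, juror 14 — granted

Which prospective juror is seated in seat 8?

Removed: #2, #3, #4, #8, #10, #11, #14, #16.
Seating in order: seats 1–8 → #1, #5, #6, #7, #9, #12, #13, #15.
So seat 8 is #15.

15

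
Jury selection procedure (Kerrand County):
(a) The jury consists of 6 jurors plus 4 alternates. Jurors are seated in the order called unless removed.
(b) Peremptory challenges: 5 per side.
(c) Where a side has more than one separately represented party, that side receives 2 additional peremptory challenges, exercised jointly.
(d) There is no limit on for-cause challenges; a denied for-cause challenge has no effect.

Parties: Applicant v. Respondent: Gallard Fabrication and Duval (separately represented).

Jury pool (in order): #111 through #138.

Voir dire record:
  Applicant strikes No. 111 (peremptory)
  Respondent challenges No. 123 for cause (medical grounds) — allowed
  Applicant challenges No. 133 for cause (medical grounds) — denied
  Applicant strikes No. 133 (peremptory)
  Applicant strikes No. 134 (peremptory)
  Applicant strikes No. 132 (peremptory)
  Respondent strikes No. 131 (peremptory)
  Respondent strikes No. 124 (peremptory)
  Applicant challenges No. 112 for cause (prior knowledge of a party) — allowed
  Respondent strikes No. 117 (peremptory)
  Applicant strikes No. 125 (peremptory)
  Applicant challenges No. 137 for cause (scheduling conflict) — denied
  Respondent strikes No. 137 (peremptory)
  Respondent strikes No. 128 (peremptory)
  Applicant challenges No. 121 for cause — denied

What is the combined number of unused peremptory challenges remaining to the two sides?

Applicant allotment: 5. Respondent allotment: 5 base + 2 multi-party = 7.
Applicant peremptories used: #111, #133, #134, #132, #125 — 5 (for-cause on #133, #112, #137, #121 don't count).
Respondent peremptories used: #131, #124, #117, #137, #128 — 5 (the for-cause on #123 doesn't count).
Remaining: (5 − 5) + (7 − 5) = 2.

2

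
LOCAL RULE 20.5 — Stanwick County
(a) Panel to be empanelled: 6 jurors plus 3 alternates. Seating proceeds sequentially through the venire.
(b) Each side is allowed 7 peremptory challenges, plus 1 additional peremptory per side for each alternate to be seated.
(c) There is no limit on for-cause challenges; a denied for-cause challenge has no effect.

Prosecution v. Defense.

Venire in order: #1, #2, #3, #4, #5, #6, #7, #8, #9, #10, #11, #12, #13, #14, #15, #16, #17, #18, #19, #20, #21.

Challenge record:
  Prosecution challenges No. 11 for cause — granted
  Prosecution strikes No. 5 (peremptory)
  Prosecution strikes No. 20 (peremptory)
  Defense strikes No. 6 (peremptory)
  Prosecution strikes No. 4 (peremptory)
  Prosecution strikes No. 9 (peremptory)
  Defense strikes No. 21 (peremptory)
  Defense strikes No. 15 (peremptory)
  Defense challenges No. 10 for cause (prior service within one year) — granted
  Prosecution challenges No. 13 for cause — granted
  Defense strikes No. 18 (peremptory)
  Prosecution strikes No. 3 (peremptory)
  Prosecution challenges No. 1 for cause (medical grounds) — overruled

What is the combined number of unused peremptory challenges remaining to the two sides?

Prosecution allotment: 7 base + 1 × 3 alternates = 10. Defense allotment: 7 base + 1 × 3 alternates = 10.
Prosecution peremptories used: #5, #20, #4, #9, #3 — 5 (for-cause on #11, #13, #1 don't count).
Defense peremptories used: #6, #21, #15, #18 — 4 (the for-cause on #10 doesn't count).
Remaining: (10 − 5) + (10 − 4) = 11.

11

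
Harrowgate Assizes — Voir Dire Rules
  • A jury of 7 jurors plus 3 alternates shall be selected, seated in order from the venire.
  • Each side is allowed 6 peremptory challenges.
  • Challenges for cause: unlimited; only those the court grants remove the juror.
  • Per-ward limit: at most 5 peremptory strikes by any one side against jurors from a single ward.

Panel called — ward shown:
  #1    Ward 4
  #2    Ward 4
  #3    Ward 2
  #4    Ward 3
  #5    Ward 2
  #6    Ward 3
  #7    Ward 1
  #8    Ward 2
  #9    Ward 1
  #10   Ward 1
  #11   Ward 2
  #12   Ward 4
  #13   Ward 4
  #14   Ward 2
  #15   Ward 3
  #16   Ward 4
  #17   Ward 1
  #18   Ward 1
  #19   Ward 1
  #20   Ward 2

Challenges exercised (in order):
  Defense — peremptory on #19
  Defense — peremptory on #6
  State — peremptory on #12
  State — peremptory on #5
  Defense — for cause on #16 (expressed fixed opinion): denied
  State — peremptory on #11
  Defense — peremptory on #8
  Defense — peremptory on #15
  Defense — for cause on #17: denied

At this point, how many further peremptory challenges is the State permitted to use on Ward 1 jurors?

3

State peremptories so far: #12, #5, #11 — 3 of 6 used, 3 left overall.
Against Ward 1: none yet — per-ward cap 5 leaves 5.
Binding limit: min(3, 5) = 3.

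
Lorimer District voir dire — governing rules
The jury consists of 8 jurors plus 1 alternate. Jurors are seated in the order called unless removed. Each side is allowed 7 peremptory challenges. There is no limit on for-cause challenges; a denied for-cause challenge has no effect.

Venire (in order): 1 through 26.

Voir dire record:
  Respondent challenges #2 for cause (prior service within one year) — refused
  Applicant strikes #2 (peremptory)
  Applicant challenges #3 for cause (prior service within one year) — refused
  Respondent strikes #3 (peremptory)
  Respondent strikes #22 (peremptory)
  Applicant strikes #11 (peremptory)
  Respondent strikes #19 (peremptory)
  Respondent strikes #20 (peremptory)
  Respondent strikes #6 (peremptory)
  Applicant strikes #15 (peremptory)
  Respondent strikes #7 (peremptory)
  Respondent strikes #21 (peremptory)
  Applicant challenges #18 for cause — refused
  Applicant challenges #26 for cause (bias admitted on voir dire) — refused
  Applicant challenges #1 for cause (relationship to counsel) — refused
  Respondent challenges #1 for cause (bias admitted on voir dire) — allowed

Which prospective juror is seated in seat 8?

14

Removed: #1, #2, #3, #6, #7, #11, #15, #19, #20, #21, #22. (#18, #26 stay — for-cause denied.)
Seating in order: seats 1–8 → #4, #5, #8, #9, #10, #12, #13, #14; alternates → #16.
So seat 8 is #14.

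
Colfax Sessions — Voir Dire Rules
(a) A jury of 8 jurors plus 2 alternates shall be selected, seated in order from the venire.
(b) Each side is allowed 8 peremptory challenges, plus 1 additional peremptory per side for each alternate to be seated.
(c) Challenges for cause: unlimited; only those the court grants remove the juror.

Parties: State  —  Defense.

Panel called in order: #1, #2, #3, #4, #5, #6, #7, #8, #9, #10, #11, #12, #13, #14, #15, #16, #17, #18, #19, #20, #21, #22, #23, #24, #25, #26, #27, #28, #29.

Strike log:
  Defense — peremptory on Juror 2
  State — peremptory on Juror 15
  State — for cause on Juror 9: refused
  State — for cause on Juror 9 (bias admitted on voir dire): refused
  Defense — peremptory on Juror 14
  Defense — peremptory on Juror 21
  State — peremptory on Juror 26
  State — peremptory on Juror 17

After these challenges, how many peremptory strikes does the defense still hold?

7

Defense allotment: 8 base + 1 × 2 alternates = 10.
Defense peremptories used: #2, #14, #21 — 3.
Remaining: 10 − 3 = 7.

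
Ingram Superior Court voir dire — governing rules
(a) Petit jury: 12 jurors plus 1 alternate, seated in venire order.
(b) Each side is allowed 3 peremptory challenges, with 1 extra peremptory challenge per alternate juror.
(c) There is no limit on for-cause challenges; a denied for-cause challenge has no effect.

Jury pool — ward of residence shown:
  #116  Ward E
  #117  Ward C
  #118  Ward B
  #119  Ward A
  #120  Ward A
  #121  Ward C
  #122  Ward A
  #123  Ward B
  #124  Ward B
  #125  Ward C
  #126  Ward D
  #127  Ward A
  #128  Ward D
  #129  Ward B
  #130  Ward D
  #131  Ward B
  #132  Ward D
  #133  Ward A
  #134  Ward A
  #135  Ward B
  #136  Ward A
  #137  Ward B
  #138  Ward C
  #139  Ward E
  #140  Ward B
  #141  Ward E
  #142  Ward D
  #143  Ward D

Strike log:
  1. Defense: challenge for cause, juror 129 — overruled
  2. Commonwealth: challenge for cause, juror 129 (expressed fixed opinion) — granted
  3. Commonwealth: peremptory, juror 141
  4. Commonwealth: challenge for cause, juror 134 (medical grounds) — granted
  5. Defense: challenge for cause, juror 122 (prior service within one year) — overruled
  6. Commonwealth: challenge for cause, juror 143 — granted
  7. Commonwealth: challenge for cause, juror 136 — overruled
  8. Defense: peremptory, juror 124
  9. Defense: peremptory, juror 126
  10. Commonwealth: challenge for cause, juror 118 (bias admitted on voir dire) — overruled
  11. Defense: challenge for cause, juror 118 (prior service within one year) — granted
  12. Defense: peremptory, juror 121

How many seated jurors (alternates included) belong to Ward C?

2

Removed: #118, #121, #124, #126, #129, #134, #141, #143.
Seated (13 incl. alternates): #116, #117, #119, #120, #122, #123, #125, #127, #128, #130, #131, #132, #133.
Of those, in Ward C: #117, #125 → 2.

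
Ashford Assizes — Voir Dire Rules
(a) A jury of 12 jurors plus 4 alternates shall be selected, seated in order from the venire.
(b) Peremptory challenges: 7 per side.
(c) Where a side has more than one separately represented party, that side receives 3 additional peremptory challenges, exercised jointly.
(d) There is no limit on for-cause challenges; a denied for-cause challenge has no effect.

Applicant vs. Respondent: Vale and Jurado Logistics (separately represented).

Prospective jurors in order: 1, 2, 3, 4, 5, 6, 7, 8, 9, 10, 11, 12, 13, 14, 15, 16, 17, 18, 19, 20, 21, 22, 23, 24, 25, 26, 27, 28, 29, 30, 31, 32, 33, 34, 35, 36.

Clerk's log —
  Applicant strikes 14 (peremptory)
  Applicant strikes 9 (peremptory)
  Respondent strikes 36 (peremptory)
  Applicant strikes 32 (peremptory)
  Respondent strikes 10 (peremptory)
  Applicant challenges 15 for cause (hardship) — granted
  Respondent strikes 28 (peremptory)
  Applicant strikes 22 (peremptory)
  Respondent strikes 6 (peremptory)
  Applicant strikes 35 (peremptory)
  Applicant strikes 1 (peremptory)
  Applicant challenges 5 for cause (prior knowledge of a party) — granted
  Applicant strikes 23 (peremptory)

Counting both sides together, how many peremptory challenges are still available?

Applicant allotment: 7. Respondent allotment: 7 base + 3 multi-party = 10.
Applicant peremptories used: #14, #9, #32, #22, #35, #1, #23 — 7 (for-cause on #15, #5 don't count).
Respondent peremptories used: #36, #10, #28, #6 — 4.
Remaining: (7 − 7) + (10 − 4) = 6.

6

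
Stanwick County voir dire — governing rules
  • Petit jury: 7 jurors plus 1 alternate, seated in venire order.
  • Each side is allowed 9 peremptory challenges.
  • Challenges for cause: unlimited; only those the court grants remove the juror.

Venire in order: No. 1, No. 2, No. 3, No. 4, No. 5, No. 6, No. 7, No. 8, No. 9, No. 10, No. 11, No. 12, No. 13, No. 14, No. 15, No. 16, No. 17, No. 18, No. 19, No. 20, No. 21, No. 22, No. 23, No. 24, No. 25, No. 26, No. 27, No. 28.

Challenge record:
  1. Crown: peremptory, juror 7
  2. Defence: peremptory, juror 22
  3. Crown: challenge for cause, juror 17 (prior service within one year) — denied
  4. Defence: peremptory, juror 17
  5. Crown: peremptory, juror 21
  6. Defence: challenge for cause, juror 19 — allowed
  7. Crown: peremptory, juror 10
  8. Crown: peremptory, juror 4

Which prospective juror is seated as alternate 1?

Removed: #4, #7, #10, #17, #19, #21, #22.
Seating in order: seats 1–7 → #1, #2, #3, #5, #6, #8, #9; alternates → #11.
So alternate 1 is #11.

11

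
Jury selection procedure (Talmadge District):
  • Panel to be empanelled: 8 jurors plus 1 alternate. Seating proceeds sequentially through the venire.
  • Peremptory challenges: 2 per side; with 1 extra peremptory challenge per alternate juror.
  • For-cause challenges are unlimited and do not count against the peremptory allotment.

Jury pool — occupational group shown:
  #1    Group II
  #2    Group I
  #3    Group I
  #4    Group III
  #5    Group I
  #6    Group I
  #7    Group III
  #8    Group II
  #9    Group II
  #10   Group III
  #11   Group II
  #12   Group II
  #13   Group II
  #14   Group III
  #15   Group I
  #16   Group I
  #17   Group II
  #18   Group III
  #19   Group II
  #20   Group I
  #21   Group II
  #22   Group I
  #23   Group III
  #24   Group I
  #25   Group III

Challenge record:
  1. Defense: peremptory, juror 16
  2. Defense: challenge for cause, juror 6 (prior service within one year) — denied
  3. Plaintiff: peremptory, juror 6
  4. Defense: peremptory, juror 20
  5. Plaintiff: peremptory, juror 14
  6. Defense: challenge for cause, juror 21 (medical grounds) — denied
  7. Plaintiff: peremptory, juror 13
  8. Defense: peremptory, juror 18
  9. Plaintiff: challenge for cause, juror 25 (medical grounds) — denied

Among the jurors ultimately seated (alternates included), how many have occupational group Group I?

3

Removed: #6, #13, #14, #16, #18, #20.
Seated (9 incl. alternates): #1, #2, #3, #4, #5, #7, #8, #9, #10.
Of those, in Group I: #2, #3, #5 → 3.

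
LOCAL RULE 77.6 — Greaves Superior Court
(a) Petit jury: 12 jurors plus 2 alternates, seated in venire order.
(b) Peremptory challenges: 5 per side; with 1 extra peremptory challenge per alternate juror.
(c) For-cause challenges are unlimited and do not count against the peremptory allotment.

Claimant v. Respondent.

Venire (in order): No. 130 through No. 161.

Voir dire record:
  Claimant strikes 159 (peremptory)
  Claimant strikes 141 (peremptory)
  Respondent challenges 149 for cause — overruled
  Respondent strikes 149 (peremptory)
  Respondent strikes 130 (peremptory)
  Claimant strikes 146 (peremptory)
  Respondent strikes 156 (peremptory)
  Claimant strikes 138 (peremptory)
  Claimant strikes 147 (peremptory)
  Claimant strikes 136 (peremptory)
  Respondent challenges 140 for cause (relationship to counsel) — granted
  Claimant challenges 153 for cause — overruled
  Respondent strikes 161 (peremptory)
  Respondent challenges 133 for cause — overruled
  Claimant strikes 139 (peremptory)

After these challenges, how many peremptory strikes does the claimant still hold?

0

Claimant allotment: 5 base + 1 × 2 alternates = 7.
Claimant peremptories used: #159, #141, #146, #138, #147, #136, #139 — 7 (the for-cause on #153 doesn't count).
Remaining: 7 − 7 = 0.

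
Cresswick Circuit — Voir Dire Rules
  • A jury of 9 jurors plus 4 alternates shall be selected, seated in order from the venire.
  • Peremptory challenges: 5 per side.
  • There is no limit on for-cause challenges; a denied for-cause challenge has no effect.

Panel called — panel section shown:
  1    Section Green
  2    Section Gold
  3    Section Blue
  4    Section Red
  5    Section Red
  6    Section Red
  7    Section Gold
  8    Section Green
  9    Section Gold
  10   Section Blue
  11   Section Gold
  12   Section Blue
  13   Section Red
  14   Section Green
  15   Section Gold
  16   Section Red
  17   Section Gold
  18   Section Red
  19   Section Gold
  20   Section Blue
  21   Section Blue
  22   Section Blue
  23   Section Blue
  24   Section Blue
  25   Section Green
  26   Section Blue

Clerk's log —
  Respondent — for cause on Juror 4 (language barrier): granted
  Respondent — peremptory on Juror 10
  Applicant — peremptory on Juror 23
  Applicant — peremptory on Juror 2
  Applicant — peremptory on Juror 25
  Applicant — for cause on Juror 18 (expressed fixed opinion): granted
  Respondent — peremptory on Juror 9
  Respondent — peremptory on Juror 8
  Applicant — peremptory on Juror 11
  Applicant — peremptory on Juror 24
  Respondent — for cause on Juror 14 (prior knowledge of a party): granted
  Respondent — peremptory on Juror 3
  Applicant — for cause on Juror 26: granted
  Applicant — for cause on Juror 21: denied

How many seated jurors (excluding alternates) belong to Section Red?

4

Removed: #2, #3, #4, #8, #9, #10, #11, #14, #18, #23, #24, #25, #26.
Seated jurors 1–9: #1, #5, #6, #7, #12, #13, #15, #16, #17 (alternates #19, #20, #21, #22 not counted).
Of those, in Section Red: #5, #6, #13, #16 → 4.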